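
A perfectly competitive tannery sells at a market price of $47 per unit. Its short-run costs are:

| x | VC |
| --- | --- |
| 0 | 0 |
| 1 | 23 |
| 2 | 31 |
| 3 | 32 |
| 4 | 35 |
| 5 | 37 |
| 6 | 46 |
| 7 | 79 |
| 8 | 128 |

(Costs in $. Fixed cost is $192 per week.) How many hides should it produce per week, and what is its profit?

x = 7; profit = $58

Profit at each row (π = 47x − TC): x=0: -192; x=1: -168; x=2: -129; x=3: -83; x=4: -39; x=5: 6; x=6: 44; x=7: 58; x=8: 56.
Profit is maximized at x = 7. AVC there is 79/7 = $11.29 ≤ P, so producing beats shutting down (which would give -$192).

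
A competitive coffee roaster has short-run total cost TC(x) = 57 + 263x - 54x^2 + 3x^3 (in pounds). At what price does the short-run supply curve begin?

The firm shuts down when price falls below the minimum of average variable cost. AVC = VC/x = 263 - 54x + 3x^2.
dAVC/dx = -54 + 6x = 0 gives x = 9. min AVC = 263 - 54·9 + 3·9^2 = 20.
So the shutdown price is £20.

£20 per unit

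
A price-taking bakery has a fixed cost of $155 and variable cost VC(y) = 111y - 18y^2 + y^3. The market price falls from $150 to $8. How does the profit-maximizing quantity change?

Output falls from 13 to 0 (the firm shuts down)

AVC = 111 - 18y + y^2, minimized at y = 9 where min AVC = $30. MC = 111 - 36y + 3y^2.
At P = $150 ≥ min AVC, set P = MC on the rising branch: y = 13.
At P = $8 < min AVC = $30, price no longer covers variable cost at any output, so the firm shuts down: y = 0.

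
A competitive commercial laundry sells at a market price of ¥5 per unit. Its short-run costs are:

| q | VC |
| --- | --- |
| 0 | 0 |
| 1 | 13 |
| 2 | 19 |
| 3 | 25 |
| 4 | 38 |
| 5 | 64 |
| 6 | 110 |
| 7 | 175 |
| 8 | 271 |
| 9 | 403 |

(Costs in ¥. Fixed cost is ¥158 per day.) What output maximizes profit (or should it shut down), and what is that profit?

Profit at each row (π = 5q − TC): q=0: -158; q=1: -166; q=2: -167; q=3: -168; q=4: -176; q=5: -197; q=6: -238; q=7: -298; q=8: -389; q=9: -516.
Profit is highest at q = 0. Equivalently, the lowest AVC in the table is 25/3 ≈ ¥8.33 at q = 3, and P = ¥5 falls below it — price never covers variable cost, so the firm shuts down and loses only its fixed cost.

q = 0 (shut down); profit = -¥158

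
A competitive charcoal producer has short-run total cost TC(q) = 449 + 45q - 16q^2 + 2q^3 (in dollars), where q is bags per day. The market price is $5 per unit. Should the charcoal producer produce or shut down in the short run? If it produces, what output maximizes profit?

Shut down

From TC, MC = TC'(q) = 45 - 32q + 6q^2 and AVC = VC/q = 45 - 16q + 2q^2.
The AVC parabola has its vertex at q = 16/4 = 4, where AVC = 45 - 16·4 + 2·4^2 = $13.
P = $5 lies below min AVC = $13; no output level covers variable cost.
The firm minimizes its loss by shutting down and losing only its fixed cost of $449.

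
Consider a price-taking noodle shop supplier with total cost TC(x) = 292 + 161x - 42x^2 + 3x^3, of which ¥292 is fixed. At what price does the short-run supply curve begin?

The shutdown price is the minimum of AVC. VC = 161x - 42x^2 + 3x^3, so AVC = 161 - 42x + 3x^2.
At the minimum of AVC, MC = AVC. MC = 161 - 84x + 9x^2; setting MC = AVC gives 6x^2 - 42x = 0, so x = 7. min AVC = 14.
So the shutdown price is ¥14.

¥14 per unit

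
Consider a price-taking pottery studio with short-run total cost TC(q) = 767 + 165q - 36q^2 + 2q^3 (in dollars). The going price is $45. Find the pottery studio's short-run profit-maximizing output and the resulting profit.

AVC = 165 - 36q + 2q^2 has its minimum $3 at q = 9; price $45 clears that bar, so the firm operates.
MC = 165 - 72q + 6q^2. Setting P = MC and taking the root on the rising branch gives q* = 10.
TR = 45·10 = 450. TC = 767 + 50 = 817. Profit = 450 − 817 = -$367.
By producing, the firm covers all variable cost plus $400 of fixed cost; shutting down would lose the full $767.

Profit = -$367 at q = 10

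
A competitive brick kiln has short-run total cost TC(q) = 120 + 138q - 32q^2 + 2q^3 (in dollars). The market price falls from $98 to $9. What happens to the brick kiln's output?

MC = 138 - 64q + 6q^2; the shutdown threshold is min AVC = $10 (at q = 8).
With P = $98 above the shutdown price, P = MC gives q = 10.
At P = $9 < min AVC = $10, price no longer covers variable cost at any output, so the firm shuts down: q = 0.

Output falls from 10 to 0 (the firm shuts down)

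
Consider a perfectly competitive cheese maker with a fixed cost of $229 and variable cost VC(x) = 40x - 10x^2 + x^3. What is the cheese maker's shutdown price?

The firm shuts down when price falls below the minimum of average variable cost. AVC = VC/x = 40 - 10x + x^2.
dAVC/dx = -10 + 2x = 0 gives x = 5. min AVC = 40 - 10·5 + 5^2 = 15.
So the shutdown price is $15.

$15 per unit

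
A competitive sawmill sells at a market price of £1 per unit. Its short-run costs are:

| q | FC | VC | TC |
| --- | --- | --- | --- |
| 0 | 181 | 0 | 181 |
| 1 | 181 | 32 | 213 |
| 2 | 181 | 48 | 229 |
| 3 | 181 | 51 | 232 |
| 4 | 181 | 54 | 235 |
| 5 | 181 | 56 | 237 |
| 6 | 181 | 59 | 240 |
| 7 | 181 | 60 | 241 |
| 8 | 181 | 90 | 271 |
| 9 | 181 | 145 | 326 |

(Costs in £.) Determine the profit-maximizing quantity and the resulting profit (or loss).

Compute π = P·q − TC at each output: q=0: -181; q=1: -212; q=2: -227; q=3: -229; q=4: -231; q=5: -232; q=6: -234; q=7: -234; q=8: -263; q=9: -317.
Profit is highest at q = 0. Equivalently, the lowest AVC in the table is 60/7 ≈ £8.57 at q = 7, and P = £1 falls below it — price never covers variable cost, so the firm shuts down and loses only its fixed cost.

q = 0 (shut down); profit = -£181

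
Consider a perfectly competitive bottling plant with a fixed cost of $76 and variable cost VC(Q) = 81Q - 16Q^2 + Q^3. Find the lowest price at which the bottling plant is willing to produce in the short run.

$17 per unit

The firm shuts down when price falls below the minimum of average variable cost. AVC = VC/Q = 81 - 16Q + Q^2.
At the minimum of AVC, MC = AVC. MC = 81 - 32Q + 3Q^2; setting MC = AVC gives 2Q^2 - 16Q = 0, so Q = 8. min AVC = 17.
The firm shuts down for any P below $17.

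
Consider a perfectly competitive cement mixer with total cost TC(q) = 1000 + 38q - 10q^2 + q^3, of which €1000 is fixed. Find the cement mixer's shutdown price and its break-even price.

Shutdown price = €13; break-even price = €138

AVC = 38 - 10q + q^2; minimized at q = 5, giving min AVC = €13. That is the shutdown price.
ATC = 1000/q + 38 - 10q + q^2. Setting dATC/dq = −1000/q^2 − 10 + 2q = 0 gives q = 10 (since 2·10^3 − 10·10^2 = 1000).
min ATC = 1000/10 + 38 − 10·10 + 10^2 = €138. That is the break-even price.
Between these two prices the firm operates at a loss; above €138 it earns a profit.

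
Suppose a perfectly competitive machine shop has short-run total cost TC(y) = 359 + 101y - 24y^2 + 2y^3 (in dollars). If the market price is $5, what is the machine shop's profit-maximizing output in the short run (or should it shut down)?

Shut down

Strip out fixed cost: VC = 101y - 24y^2 + 2y^3. Then AVC = 101 - 24y + 2y^2 and MC = 101 - 48y + 6y^2.
The AVC parabola has its vertex at y = 24/4 = 6, where AVC = 101 - 24·6 + 2·6^2 = $29.
P = $5 lies below min AVC = $29; no output level covers variable cost.
The firm minimizes its loss by shutting down and losing only its fixed cost of $359.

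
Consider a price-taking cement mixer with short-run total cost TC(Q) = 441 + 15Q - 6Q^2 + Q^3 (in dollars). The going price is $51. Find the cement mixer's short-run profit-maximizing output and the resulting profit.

AVC = 15 - 6Q + Q^2; min AVC = $6 at Q = 3. Since P = $51 ≥ min AVC, the firm produces.
MC = 15 - 12Q + 3Q^2. Setting P = MC and taking the root on the rising branch gives Q* = 6.
TR = 51·6 = 306. TC = 441 + 90 = 531. Profit = 306 − 531 = -$225.
Shutting down would mean losing the fixed cost of $441, so operating at a loss of $225 is better by $216.

Profit = -$225 at Q = 6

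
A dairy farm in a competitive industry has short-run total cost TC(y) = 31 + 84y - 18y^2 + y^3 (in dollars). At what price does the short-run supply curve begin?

The shutdown price is the minimum of AVC. VC = 84y - 18y^2 + y^3, so AVC = 84 - 18y + y^2.
At the minimum of AVC, MC = AVC. MC = 84 - 36y + 3y^2; setting MC = AVC gives 2y^2 - 18y = 0, so y = 9. min AVC = 3.
For P < $3 the firm produces nothing.

$3 per unit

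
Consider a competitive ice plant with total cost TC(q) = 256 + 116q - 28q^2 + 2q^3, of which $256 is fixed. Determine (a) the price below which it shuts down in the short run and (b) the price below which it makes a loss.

AVC = 116 - 28q + 2q^2; minimized at q = 7, giving min AVC = $18. That is the shutdown price.
ATC = 256/q + 116 - 28q + 2q^2. Setting dATC/dq = −256/q^2 − 28 + 4q = 0 gives q = 8 (since 4·8^3 − 28·8^2 = 256).
min ATC = 256/8 + 116 − 28·8 + 2·8^2 = $52. That is the break-even price.
Between these two prices the firm operates at a loss; above $52 it earns a profit.

Shutdown price = $18; break-even price = $52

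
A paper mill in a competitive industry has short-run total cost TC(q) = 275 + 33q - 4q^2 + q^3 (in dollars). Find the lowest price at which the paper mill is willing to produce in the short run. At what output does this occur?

The firm shuts down when price falls below the minimum of average variable cost. AVC = VC/q = 33 - 4q + q^2.
dAVC/dq = -4 + 2q = 0 gives q = 2. min AVC = 33 - 4·2 + 2^2 = 29.
So the shutdown price is $29.

$29 per unit, at q = 2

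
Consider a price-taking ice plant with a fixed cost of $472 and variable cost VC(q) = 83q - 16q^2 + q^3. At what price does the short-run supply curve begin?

Short-run supply begins at min AVC. From VC = 83q - 16q^2 + q^3, AVC = 83 - 16q + q^2.
At the minimum of AVC, MC = AVC. MC = 83 - 32q + 3q^2; setting MC = AVC gives 2q^2 - 16q = 0, so q = 8. min AVC = 19.
For P < $19 the firm produces nothing.

$19 per unit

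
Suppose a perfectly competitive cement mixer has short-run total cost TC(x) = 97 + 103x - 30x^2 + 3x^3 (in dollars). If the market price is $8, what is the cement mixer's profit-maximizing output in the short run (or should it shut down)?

From TC, MC = TC'(x) = 103 - 60x + 9x^2 and AVC = VC/x = 103 - 30x + 3x^2.
AVC hits its minimum where MC = AVC, at x = 5, giving min AVC = 103 - 30·5 + 3·5^2 = $28.
With P < min AVC ($8 < $28), every unit sold adds to the loss.
The firm minimizes its loss by shutting down and losing only its fixed cost of $97.

Shut down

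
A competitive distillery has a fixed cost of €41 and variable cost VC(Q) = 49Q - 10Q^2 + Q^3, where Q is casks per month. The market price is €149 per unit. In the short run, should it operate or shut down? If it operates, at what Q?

Produce at Q = 10

From TC, MC = TC'(Q) = 49 - 20Q + 3Q^2 and AVC = VC/Q = 49 - 10Q + Q^2.
AVC is minimized where dAVC/dQ = -10 + 2Q = 0, at Q = 5; min AVC = 49 - 10·5 + 5^2 = €24.
Since P = €149 ≥ min AVC = €24, price covers variable cost and the firm should produce.
P = MC gives -100 - 20Q + 3Q^2 = 0, with roots -10/3 and 10. Take the larger (rising MC): Q* = 10.
Check: AVC at Q = 10 is €49 ≤ P, so revenue covers variable cost.
Profit = P·Q − TC = 149·10 − 531 = €959.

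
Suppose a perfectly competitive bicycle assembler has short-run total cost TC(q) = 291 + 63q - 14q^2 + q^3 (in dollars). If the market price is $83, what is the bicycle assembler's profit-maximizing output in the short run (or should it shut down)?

From TC, MC = TC'(q) = 63 - 28q + 3q^2 and AVC = VC/q = 63 - 14q + q^2.
The AVC parabola has its vertex at q = 14/2 = 7, where AVC = 63 - 14·7 + 7^2 = $14.
Because $83 ≥ $14, revenue can cover variable cost; the firm operates.
Solving P = MC: -20 - 28q + 3q^2 = 0 ⇒ q = -2/3 or 10. On the upward-sloping branch, q* = 10.
Check: AVC at q = 10 is $23 ≤ P, so revenue covers variable cost.
Profit = P·q − TC = 83·10 − 521 = $309.

Produce at q = 10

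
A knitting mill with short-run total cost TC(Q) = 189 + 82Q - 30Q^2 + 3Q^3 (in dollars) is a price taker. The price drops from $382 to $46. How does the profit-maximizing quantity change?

MC = 82 - 60Q + 9Q^2; the shutdown threshold is min AVC = $7 (at Q = 5).
With P = $382 above the shutdown price, P = MC gives Q = 10.
At P = $46 ≥ min AVC, set P = MC: Q = 6. The firm stays open but cuts output.

Output falls from 10 to 6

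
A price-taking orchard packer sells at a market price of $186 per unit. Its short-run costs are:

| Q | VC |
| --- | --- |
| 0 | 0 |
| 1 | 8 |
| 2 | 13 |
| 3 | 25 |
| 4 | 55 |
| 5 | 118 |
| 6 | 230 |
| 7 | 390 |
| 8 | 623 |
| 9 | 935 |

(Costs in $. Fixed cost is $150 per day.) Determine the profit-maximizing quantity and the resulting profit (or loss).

Profit at each row (π = 186Q − TC): Q=0: -150; Q=1: 28; Q=2: 209; Q=3: 383; Q=4: 539; Q=5: 662; Q=6: 736; Q=7: 762; Q=8: 715; Q=9: 589.
Profit is maximized at Q = 7. AVC there is 390/7 = $55.71 ≤ P, so producing beats shutting down (which would give -$150).

Q = 7; profit = $762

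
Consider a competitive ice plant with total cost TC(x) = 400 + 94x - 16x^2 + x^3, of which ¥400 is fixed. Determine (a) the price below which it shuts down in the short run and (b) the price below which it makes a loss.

Shutdown price = min AVC. AVC = 94 - 16x + x^2, with vertex at x = 8 and minimum ¥30.
ATC = 400/x + 94 - 16x + x^2. Setting dATC/dx = −400/x^2 − 16 + 2x = 0 gives x = 10 (since 2·10^3 − 16·10^2 = 400).
min ATC = 400/10 + 94 − 16·10 + 10^2 = ¥74. That is the break-even price.
Between these two prices the firm operates at a loss; above ¥74 it earns a profit.

Shutdown price = ¥30; break-even price = ¥74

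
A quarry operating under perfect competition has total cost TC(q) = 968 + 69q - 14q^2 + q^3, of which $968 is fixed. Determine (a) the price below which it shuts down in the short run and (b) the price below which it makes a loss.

Shutdown price = $20; break-even price = $124

AVC = 69 - 14q + q^2; minimized at q = 7, giving min AVC = $20. That is the shutdown price.
ATC = 968/q + 69 - 14q + q^2. Setting dATC/dq = −968/q^2 − 14 + 2q = 0 gives q = 11 (since 2·11^3 − 14·11^2 = 968).
min ATC = 968/11 + 69 − 14·11 + 11^2 = $124. That is the break-even price.
Between these two prices the firm operates at a loss; above $124 it earns a profit.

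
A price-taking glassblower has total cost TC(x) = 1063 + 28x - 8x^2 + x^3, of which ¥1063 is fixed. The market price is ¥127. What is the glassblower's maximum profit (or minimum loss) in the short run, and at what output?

Profit = -¥253 at x = 9

AVC = 28 - 8x + x^2; min AVC = ¥12 at x = 4. Since P = ¥127 ≥ min AVC, the firm produces.
With MC = 28 - 16x + 3x^2, P = MC on the upward-sloping part at x* = 9.
TR = 127·9 = 1143. TC = 1063 + 333 = 1396. Profit = 1143 − 1396 = -¥253.
That loss of ¥253 beats the ¥1063 the firm would lose by shutting down; producing recovers ¥810 of fixed cost.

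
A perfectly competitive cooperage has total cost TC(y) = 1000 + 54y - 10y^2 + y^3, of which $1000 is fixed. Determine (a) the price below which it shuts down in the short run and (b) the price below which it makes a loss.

Shutdown price = $29; break-even price = $154

AVC = 54 - 10y + y^2; minimized at y = 5, giving min AVC = $29. That is the shutdown price.
ATC = 1000/y + 54 - 10y + y^2. Setting dATC/dy = −1000/y^2 − 10 + 2y = 0 gives y = 10 (since 2·10^3 − 10·10^2 = 1000).
min ATC = 1000/10 + 54 − 10·10 + 10^2 = $154. That is the break-even price.
Between these two prices the firm operates at a loss; above $154 it earns a profit.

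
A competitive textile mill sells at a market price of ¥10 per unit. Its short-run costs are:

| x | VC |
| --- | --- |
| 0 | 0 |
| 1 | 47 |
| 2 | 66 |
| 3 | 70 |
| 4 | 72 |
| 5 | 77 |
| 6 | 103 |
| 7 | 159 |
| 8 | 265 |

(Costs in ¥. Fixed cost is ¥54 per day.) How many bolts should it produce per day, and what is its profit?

Profit at each row (π = 10x − TC): x=0: -54; x=1: -91; x=2: -100; x=3: -94; x=4: -86; x=5: -81; x=6: -97; x=7: -143; x=8: -239.
Profit is highest at x = 0. Equivalently, the lowest AVC in the table is 77/5 ≈ ¥15.40 at x = 5, and P = ¥10 falls below it — price never covers variable cost, so the firm shuts down and loses only its fixed cost.

x = 0 (shut down); profit = -¥54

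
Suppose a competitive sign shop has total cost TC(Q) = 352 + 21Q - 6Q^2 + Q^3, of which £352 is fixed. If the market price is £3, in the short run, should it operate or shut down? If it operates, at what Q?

Variable cost is VC = 21Q - 6Q^2 + Q^3, so AVC = VC/Q = 21 - 6Q + Q^2 and MC = dTC/dQ = 21 - 12Q + 3Q^2.
The AVC parabola has its vertex at Q = 6/2 = 3, where AVC = 21 - 6·3 + 3^2 = £12.
Since P = £3 < min AVC = £12, price fails to cover variable cost at any output.
The firm minimizes its loss by shutting down and losing only its fixed cost of £352.

Shut down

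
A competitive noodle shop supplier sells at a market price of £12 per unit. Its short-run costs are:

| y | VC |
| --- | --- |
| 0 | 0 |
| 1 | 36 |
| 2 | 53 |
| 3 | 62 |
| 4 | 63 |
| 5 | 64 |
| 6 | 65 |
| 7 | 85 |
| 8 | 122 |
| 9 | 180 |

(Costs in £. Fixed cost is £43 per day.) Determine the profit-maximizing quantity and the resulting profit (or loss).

Tabulate TR − TC: y=0: -43; y=1: -67; y=2: -72; y=3: -69; y=4: -58; y=5: -47; y=6: -36; y=7: -44; y=8: -69; y=9: -115.
Profit is maximized at y = 6. AVC there is 65/6 = £10.83 ≤ P, so producing beats shutting down (which would give -£43).

y = 6; profit = -£36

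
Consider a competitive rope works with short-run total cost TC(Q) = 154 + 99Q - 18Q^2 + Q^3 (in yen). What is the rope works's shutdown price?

¥18 per unit

The firm shuts down when price falls below the minimum of average variable cost. AVC = VC/Q = 99 - 18Q + Q^2.
At the minimum of AVC, MC = AVC. MC = 99 - 36Q + 3Q^2; setting MC = AVC gives 2Q^2 - 18Q = 0, so Q = 9. min AVC = 18.
For P < ¥18 the firm produces nothing.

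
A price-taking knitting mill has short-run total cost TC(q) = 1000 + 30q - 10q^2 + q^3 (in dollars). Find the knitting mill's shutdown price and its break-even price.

Shutdown price = $5; break-even price = $130

AVC = 30 - 10q + q^2; minimized at q = 5, giving min AVC = $5. That is the shutdown price.
ATC = 1000/q + 30 - 10q + q^2. Setting dATC/dq = −1000/q^2 − 10 + 2q = 0 gives q = 10 (since 2·10^3 − 10·10^2 = 1000).
min ATC = 1000/10 + 30 − 10·10 + 10^2 = $130. That is the break-even price.
Between these two prices the firm operates at a loss; above $130 it earns a profit.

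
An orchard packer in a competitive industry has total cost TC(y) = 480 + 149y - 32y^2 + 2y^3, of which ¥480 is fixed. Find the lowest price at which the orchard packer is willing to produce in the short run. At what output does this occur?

¥21 per unit, at y = 8

Short-run supply begins at min AVC. From VC = 149y - 32y^2 + 2y^3, AVC = 149 - 32y + 2y^2.
dAVC/dy = -32 + 4y = 0 gives y = 8. min AVC = 149 - 32·8 + 2·8^2 = 21.
For P < ¥21 the firm produces nothing.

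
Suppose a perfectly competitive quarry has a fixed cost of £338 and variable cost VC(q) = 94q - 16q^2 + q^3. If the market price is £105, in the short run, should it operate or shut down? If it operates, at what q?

Produce at q = 11

Variable cost is VC = 94q - 16q^2 + q^3, so AVC = VC/q = 94 - 16q + q^2 and MC = dTC/dq = 94 - 32q + 3q^2.
The AVC parabola has its vertex at q = 16/2 = 8, where AVC = 94 - 16·8 + 8^2 = £30.
P = £105 exceeds min AVC = £30, so the firm stays open.
P = MC gives -11 - 32q + 3q^2 = 0, with roots -1/3 and 11. Take the larger (rising MC): q* = 11.
Check: AVC at q = 11 is £39 ≤ P, so revenue covers variable cost.
Profit = P·q − TC = 105·11 − 767 = £388.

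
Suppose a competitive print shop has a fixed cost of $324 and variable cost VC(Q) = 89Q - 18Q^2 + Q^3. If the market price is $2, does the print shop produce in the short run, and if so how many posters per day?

Shut down

From TC, MC = TC'(Q) = 89 - 36Q + 3Q^2 and AVC = VC/Q = 89 - 18Q + Q^2.
AVC hits its minimum where MC = AVC, at Q = 9, giving min AVC = 89 - 18·9 + 9^2 = $8.
With P < min AVC ($2 < $8), every unit sold adds to the loss.
The firm minimizes its loss by shutting down and losing only its fixed cost of $324.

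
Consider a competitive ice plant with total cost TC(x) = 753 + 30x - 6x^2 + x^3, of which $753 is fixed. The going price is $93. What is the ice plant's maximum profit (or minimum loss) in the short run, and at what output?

Profit = -$361 at x = 7

AVC = 30 - 6x + x^2 has its minimum $21 at x = 3; price $93 clears that bar, so the firm operates.
With MC = 30 - 12x + 3x^2, P = MC on the upward-sloping part at x* = 7.
TR = 93·7 = 651. TC = 753 + 259 = 1012. Profit = 651 − 1012 = -$361.
That loss of $361 beats the $753 the firm would lose by shutting down; producing recovers $392 of fixed cost.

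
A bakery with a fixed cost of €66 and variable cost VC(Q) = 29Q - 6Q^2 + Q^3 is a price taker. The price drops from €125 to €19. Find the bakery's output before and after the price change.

Output falls from 8 to 0 (the firm shuts down)

AVC = 29 - 6Q + Q^2, minimized at Q = 3 where min AVC = €20. MC = 29 - 12Q + 3Q^2.
At P = €125 ≥ min AVC, set P = MC on the rising branch: Q = 8.
At P = €19 < min AVC = €20, price no longer covers variable cost at any output, so the firm shuts down: Q = 0.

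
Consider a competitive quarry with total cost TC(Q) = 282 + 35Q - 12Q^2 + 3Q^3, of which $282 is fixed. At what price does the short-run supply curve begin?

The firm shuts down when price falls below the minimum of average variable cost. AVC = VC/Q = 35 - 12Q + 3Q^2.
At the minimum of AVC, MC = AVC. MC = 35 - 24Q + 9Q^2; setting MC = AVC gives 6Q^2 - 12Q = 0, so Q = 2. min AVC = 23.
So the shutdown price is $23.

$23 per unit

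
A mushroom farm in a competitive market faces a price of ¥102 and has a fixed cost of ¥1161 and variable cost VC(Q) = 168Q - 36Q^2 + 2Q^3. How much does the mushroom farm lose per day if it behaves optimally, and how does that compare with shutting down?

Profit = -¥193 at Q = 11

AVC = 168 - 36Q + 2Q^2; min AVC = ¥6 at Q = 9. Since P = ¥102 ≥ min AVC, the firm produces.
With MC = 168 - 72Q + 6Q^2, P = MC on the upward-sloping part at Q* = 11.
TR = 102·11 = 1122. TC = 1161 + 154 = 1315. Profit = 1122 − 1315 = -¥193.
That loss of ¥193 beats the ¥1161 the firm would lose by shutting down; producing recovers ¥968 of fixed cost.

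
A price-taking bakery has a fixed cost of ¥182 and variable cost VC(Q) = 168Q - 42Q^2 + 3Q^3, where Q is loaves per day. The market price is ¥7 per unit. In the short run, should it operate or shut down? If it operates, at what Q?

Variable cost is VC = 168Q - 42Q^2 + 3Q^3, so AVC = VC/Q = 168 - 42Q + 3Q^2 and MC = dTC/dQ = 168 - 84Q + 9Q^2.
AVC hits its minimum where MC = AVC, at Q = 7, giving min AVC = 168 - 42·7 + 3·7^2 = ¥21.
With P < min AVC (¥7 < ¥21), every unit sold adds to the loss.
Best response: produce nothing and absorb the ¥182 fixed cost.

Shut down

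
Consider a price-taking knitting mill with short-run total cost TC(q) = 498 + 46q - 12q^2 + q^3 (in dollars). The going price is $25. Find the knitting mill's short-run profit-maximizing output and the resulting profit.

Profit = -$400 at q = 7

AVC = 46 - 12q + q^2; min AVC = $10 at q = 6. Since P = $25 ≥ min AVC, the firm produces.
With MC = 46 - 24q + 3q^2, P = MC on the upward-sloping part at q* = 7.
TR = 25·7 = 175. TC = 498 + 77 = 575. Profit = 175 − 575 = -$400.
Shutting down would mean losing the fixed cost of $498, so operating at a loss of $400 is better by $98.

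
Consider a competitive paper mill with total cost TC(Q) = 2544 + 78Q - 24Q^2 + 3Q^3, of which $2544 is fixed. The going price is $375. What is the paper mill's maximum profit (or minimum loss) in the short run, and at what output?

AVC = 78 - 24Q + 3Q^2 has its minimum $30 at Q = 4; price $375 clears that bar, so the firm operates.
With MC = 78 - 48Q + 9Q^2, P = MC on the upward-sloping part at Q* = 9.
TR = 375·9 = 3375. TC = 2544 + 945 = 3489. Profit = 3375 − 3489 = -$114.
Shutting down would mean losing the fixed cost of $2544, so operating at a loss of $114 is better by $2430.

Profit = -$114 at Q = 9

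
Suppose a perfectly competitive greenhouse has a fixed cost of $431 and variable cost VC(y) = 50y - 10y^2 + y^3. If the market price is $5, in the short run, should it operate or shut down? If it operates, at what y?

Shut down

Strip out fixed cost: VC = 50y - 10y^2 + y^3. Then AVC = 50 - 10y + y^2 and MC = 50 - 20y + 3y^2.
The AVC parabola has its vertex at y = 10/2 = 5, where AVC = 50 - 10·5 + 5^2 = $25.
P = $5 lies below min AVC = $25; no output level covers variable cost.
Best response: produce nothing and absorb the $431 fixed cost.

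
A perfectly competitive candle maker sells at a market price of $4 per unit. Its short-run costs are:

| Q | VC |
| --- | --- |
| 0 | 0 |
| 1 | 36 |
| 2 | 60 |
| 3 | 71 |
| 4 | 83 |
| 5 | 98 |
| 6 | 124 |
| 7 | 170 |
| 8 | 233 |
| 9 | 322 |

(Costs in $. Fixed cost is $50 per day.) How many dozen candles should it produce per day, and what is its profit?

Compute π = P·Q − TC at each output: Q=0: -50; Q=1: -82; Q=2: -102; Q=3: -109; Q=4: -117; Q=5: -128; Q=6: -150; Q=7: -192; Q=8: -251; Q=9: -336.
Profit is highest at Q = 0. Equivalently, the lowest AVC in the table is 98/5 ≈ $19.60 at Q = 5, and P = $4 falls below it — price never covers variable cost, so the firm shuts down and loses only its fixed cost.

Q = 0 (shut down); profit = -$50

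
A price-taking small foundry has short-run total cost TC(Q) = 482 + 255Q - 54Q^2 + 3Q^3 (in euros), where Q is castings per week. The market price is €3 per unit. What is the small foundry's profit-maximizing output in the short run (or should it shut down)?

Variable cost is VC = 255Q - 54Q^2 + 3Q^3, so AVC = VC/Q = 255 - 54Q + 3Q^2 and MC = dTC/dQ = 255 - 108Q + 9Q^2.
AVC is minimized where dAVC/dQ = -54 + 6Q = 0, at Q = 9; min AVC = 255 - 54·9 + 3·9^2 = €12.
P = €3 lies below min AVC = €12; no output level covers variable cost.
Shutting down limits the loss to fixed cost, €482.

Shut down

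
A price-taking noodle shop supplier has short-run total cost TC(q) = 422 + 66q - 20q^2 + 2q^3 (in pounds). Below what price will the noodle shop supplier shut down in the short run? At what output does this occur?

£16 per unit, at q = 5

The firm shuts down when price falls below the minimum of average variable cost. AVC = VC/q = 66 - 20q + 2q^2.
At the minimum of AVC, MC = AVC. MC = 66 - 40q + 6q^2; setting MC = AVC gives 4q^2 - 20q = 0, so q = 5. min AVC = 16.
So the shutdown price is £16.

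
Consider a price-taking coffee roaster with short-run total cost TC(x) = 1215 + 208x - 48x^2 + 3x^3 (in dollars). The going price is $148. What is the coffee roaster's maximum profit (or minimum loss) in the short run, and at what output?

Profit = -$15 at x = 10

AVC = 208 - 48x + 3x^2 has its minimum $16 at x = 8; price $148 clears that bar, so the firm operates.
With MC = 208 - 96x + 9x^2, P = MC on the upward-sloping part at x* = 10.
TR = 148·10 = 1480. TC = 1215 + 280 = 1495. Profit = 1480 − 1495 = -$15.
Shutting down would mean losing the fixed cost of $1215, so operating at a loss of $15 is better by $1200.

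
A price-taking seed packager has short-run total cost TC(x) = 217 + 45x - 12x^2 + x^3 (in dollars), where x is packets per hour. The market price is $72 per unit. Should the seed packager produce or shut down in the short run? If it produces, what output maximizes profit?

Produce at x = 9

Variable cost is VC = 45x - 12x^2 + x^3, so AVC = VC/x = 45 - 12x + x^2 and MC = dTC/dx = 45 - 24x + 3x^2.
The AVC parabola has its vertex at x = 12/2 = 6, where AVC = 45 - 12·6 + 6^2 = $9.
Because $72 ≥ $9, revenue can cover variable cost; the firm operates.
P = MC gives -27 - 24x + 3x^2 = 0, with roots -1 and 9. Take the larger (rising MC): x* = 9.
Check: AVC at x = 9 is $18 ≤ P, so revenue covers variable cost.
Profit = P·x − TC = 72·9 − 379 = $269.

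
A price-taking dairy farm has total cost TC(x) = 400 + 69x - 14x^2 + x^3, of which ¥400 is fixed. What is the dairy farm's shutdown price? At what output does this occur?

The shutdown price is the minimum of AVC. VC = 69x - 14x^2 + x^3, so AVC = 69 - 14x + x^2.
At the minimum of AVC, MC = AVC. MC = 69 - 28x + 3x^2; setting MC = AVC gives 2x^2 - 14x = 0, so x = 7. min AVC = 20.
The firm shuts down for any P below ¥20.

¥20 per unit, at x = 7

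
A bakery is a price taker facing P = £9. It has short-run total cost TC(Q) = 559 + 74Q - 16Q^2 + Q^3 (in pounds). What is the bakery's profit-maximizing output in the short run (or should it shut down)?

From TC, MC = TC'(Q) = 74 - 32Q + 3Q^2 and AVC = VC/Q = 74 - 16Q + Q^2.
AVC is minimized where dAVC/dQ = -16 + 2Q = 0, at Q = 8; min AVC = 74 - 16·8 + 8^2 = £10.
With P < min AVC (£9 < £10), every unit sold adds to the loss.
Shutting down limits the loss to fixed cost, £559.

Shut down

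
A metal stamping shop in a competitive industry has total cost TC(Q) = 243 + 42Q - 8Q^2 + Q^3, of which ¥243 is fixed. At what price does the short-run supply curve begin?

The shutdown price is the minimum of AVC. VC = 42Q - 8Q^2 + Q^3, so AVC = 42 - 8Q + Q^2.
dAVC/dQ = -8 + 2Q = 0 gives Q = 4. min AVC = 42 - 8·4 + 4^2 = 26.
The firm shuts down for any P below ¥26.

¥26 per unit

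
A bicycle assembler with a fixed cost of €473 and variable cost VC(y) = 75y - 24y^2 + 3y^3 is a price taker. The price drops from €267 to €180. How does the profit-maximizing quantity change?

AVC = 75 - 24y + 3y^2, minimized at y = 4 where min AVC = €27. MC = 75 - 48y + 9y^2.
With P = €267 above the shutdown price, P = MC gives y = 8.
At P = €180 ≥ min AVC, set P = MC: y = 7. The firm stays open but cuts output.

Output falls from 8 to 7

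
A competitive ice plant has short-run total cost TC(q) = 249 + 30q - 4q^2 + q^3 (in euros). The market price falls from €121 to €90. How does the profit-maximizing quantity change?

MC = 30 - 8q + 3q^2; the shutdown threshold is min AVC = €26 (at q = 2).
With P = €121 above the shutdown price, P = MC gives q = 7.
At P = €90 ≥ min AVC, set P = MC: q = 6. The firm stays open but cuts output.

Output falls from 7 to 6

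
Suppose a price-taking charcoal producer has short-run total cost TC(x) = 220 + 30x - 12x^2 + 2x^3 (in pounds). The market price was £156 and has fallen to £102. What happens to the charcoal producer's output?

MC = 30 - 24x + 6x^2; the shutdown threshold is min AVC = £12 (at x = 3).
At P = £156 ≥ min AVC, set P = MC on the rising branch: x = 7.
At P = £102 ≥ min AVC, set P = MC: x = 6. The firm stays open but cuts output.

Output falls from 7 to 6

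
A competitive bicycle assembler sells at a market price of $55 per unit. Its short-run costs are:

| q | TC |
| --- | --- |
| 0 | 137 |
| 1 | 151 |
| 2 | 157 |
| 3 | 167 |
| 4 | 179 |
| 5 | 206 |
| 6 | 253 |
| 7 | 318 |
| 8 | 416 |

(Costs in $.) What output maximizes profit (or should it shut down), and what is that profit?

Compute π = P·q − TC at each output: q=0: -137; q=1: -96; q=2: -47; q=3: -2; q=4: 41; q=5: 69; q=6: 77; q=7: 67; q=8: 24.
Profit is maximized at q = 6. AVC there is 116/6 = $19.33 ≤ P, so producing beats shutting down (which would give -$137).

q = 6; profit = $77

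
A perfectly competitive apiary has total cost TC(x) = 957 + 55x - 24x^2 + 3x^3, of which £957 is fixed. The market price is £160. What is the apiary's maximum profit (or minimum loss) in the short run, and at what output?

AVC = 55 - 24x + 3x^2; min AVC = £7 at x = 4. Since P = £160 ≥ min AVC, the firm produces.
With MC = 55 - 48x + 9x^2, P = MC on the upward-sloping part at x* = 7.
TR = 160·7 = 1120. TC = 957 + 238 = 1195. Profit = 1120 − 1195 = -£75.
By producing, the firm covers all variable cost plus £882 of fixed cost; shutting down would lose the full £957.

Profit = -£75 at x = 7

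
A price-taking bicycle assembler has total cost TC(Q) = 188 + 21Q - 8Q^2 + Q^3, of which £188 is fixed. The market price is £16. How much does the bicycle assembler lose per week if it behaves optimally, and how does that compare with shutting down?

AVC = 21 - 8Q + Q^2 has its minimum £5 at Q = 4; price £16 clears that bar, so the firm operates.
With MC = 21 - 16Q + 3Q^2, P = MC on the upward-sloping part at Q* = 5.
TR = 16·5 = 80. TC = 188 + 30 = 218. Profit = 80 − 218 = -£138.
Shutting down would mean losing the fixed cost of £188, so operating at a loss of £138 is better by £50.

Profit = -£138 at Q = 5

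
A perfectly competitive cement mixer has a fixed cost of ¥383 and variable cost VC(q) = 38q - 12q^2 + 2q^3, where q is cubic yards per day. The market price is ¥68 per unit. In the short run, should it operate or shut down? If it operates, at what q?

Produce at q = 5

Strip out fixed cost: VC = 38q - 12q^2 + 2q^3. Then AVC = 38 - 12q + 2q^2 and MC = 38 - 24q + 6q^2.
AVC hits its minimum where MC = AVC, at q = 3, giving min AVC = 38 - 12·3 + 2·3^2 = ¥20.
Since P = ¥68 ≥ min AVC = ¥20, price covers variable cost and the firm should produce.
Set P = MC: 68 = 38 - 24q + 6q^2 → -30 - 24q + 6q^2 = 0. The roots are q = -1 and q = 5; the profit-maximizing output is on the rising part of MC, so q* = 5.
Check: AVC at q = 5 is ¥28 ≤ P, so revenue covers variable cost.
Profit = P·q − TC = 68·5 − 523 = -¥183, a loss, but smaller than the ¥383 fixed cost the firm would lose by shutting down.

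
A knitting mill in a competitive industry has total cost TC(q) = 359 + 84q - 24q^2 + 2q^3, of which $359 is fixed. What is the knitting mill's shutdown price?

$12 per unit

The firm shuts down when price falls below the minimum of average variable cost. AVC = VC/q = 84 - 24q + 2q^2.
At the minimum of AVC, MC = AVC. MC = 84 - 48q + 6q^2; setting MC = AVC gives 4q^2 - 24q = 0, so q = 6. min AVC = 12.
The firm shuts down for any P below $12.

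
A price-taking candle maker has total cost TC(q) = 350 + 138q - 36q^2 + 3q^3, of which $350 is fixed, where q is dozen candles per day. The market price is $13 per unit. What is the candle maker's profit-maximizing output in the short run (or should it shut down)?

Variable cost is VC = 138q - 36q^2 + 3q^3, so AVC = VC/q = 138 - 36q + 3q^2 and MC = dTC/dq = 138 - 72q + 9q^2.
The AVC parabola has its vertex at q = 36/6 = 6, where AVC = 138 - 36·6 + 3·6^2 = $30.
With P < min AVC ($13 < $30), every unit sold adds to the loss.
Best response: produce nothing and absorb the $350 fixed cost.

Shut down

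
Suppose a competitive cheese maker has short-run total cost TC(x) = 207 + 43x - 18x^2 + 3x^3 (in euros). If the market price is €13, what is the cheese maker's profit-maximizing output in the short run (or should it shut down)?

Shut down

Strip out fixed cost: VC = 43x - 18x^2 + 3x^3. Then AVC = 43 - 18x + 3x^2 and MC = 43 - 36x + 9x^2.
AVC hits its minimum where MC = AVC, at x = 3, giving min AVC = 43 - 18·3 + 3·3^2 = €16.
With P < min AVC (€13 < €16), every unit sold adds to the loss.
Shutting down limits the loss to fixed cost, €207.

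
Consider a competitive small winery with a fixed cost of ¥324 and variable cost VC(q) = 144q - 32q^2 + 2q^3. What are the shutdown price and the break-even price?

Shutdown price = min AVC. AVC = 144 - 32q + 2q^2, with vertex at q = 8 and minimum ¥16.
ATC = 324/q + 144 - 32q + 2q^2. Setting dATC/dq = −324/q^2 − 32 + 4q = 0 gives q = 9 (since 4·9^3 − 32·9^2 = 324).
min ATC = 324/9 + 144 − 32·9 + 2·9^2 = ¥54. That is the break-even price.
For ¥16 ≤ P < ¥54 the firm produces at a loss; below ¥16 it shuts down.

Shutdown price = ¥16; break-even price = ¥54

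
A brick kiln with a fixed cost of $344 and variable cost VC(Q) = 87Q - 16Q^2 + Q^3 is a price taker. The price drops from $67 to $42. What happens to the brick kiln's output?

Output falls from 10 to 9

MC = 87 - 32Q + 3Q^2; the shutdown threshold is min AVC = $23 (at Q = 8).
At P = $67 ≥ min AVC, set P = MC on the rising branch: Q = 10.
At P = $42 ≥ min AVC, set P = MC: Q = 9. The firm stays open but cuts output.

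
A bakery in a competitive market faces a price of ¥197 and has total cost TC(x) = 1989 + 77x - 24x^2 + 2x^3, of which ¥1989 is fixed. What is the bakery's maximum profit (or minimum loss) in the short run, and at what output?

AVC = 77 - 24x + 2x^2; min AVC = ¥5 at x = 6. Since P = ¥197 ≥ min AVC, the firm produces.
With MC = 77 - 48x + 6x^2, P = MC on the upward-sloping part at x* = 10.
TR = 197·10 = 1970. TC = 1989 + 370 = 2359. Profit = 1970 − 2359 = -¥389.
By producing, the firm covers all variable cost plus ¥1600 of fixed cost; shutting down would lose the full ¥1989.

Profit = -¥389 at x = 10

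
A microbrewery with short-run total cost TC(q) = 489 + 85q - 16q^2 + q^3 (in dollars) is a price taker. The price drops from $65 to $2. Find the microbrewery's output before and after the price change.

Output falls from 10 to 0 (the firm shuts down)

MC = 85 - 32q + 3q^2; the shutdown threshold is min AVC = $21 (at q = 8).
At P = $65 ≥ min AVC, set P = MC on the rising branch: q = 10.
At P = $2 < min AVC = $21, price no longer covers variable cost at any output, so the firm shuts down: q = 0.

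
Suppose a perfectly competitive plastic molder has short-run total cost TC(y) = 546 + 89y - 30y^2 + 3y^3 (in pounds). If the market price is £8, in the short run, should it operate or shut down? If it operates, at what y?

Shut down

Variable cost is VC = 89y - 30y^2 + 3y^3, so AVC = VC/y = 89 - 30y + 3y^2 and MC = dTC/dy = 89 - 60y + 9y^2.
AVC hits its minimum where MC = AVC, at y = 5, giving min AVC = 89 - 30·5 + 3·5^2 = £14.
P = £8 lies below min AVC = £14; no output level covers variable cost.
Shutting down limits the loss to fixed cost, £546.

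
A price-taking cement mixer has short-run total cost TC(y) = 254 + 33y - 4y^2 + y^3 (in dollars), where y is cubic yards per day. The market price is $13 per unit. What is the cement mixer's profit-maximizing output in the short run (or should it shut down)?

Shut down

From TC, MC = TC'(y) = 33 - 8y + 3y^2 and AVC = VC/y = 33 - 4y + y^2.
The AVC parabola has its vertex at y = 4/2 = 2, where AVC = 33 - 4·2 + 2^2 = $29.
With P < min AVC ($13 < $29), every unit sold adds to the loss.
Best response: produce nothing and absorb the $254 fixed cost.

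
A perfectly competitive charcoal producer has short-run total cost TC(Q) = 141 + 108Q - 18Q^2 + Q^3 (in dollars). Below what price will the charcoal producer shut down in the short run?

$27 per unit

Short-run supply begins at min AVC. From VC = 108Q - 18Q^2 + Q^3, AVC = 108 - 18Q + Q^2.
dAVC/dQ = -18 + 2Q = 0 gives Q = 9. min AVC = 108 - 18·9 + 9^2 = 27.
So the shutdown price is $27.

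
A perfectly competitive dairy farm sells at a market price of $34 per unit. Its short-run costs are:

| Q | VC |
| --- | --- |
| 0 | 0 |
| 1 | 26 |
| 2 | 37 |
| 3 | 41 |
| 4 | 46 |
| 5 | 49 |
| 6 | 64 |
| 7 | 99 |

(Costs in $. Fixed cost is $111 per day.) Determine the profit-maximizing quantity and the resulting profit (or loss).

Profit at each row (π = 34Q − TC): Q=0: -111; Q=1: -103; Q=2: -80; Q=3: -50; Q=4: -21; Q=5: 10; Q=6: 29; Q=7: 28.
Profit is maximized at Q = 6. AVC there is 64/6 = $10.67 ≤ P, so producing beats shutting down (which would give -$111).

Q = 6; profit = $29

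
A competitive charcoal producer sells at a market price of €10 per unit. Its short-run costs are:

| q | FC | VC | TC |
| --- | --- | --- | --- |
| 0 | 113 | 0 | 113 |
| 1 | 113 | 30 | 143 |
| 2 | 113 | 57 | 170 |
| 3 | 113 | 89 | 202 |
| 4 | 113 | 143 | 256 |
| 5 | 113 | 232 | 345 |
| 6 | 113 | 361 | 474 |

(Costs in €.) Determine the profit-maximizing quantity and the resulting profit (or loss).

q = 0 (shut down); profit = -€113

Profit at each row (π = 10q − TC): q=0: -113; q=1: -133; q=2: -150; q=3: -172; q=4: -216; q=5: -295; q=6: -414.
Profit is highest at q = 0. Equivalently, the lowest AVC in the table is 57/2 ≈ €28.50 at q = 2, and P = €10 falls below it — price never covers variable cost, so the firm shuts down and loses only its fixed cost.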